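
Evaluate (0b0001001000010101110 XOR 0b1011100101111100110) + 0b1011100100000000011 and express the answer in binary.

0b10110010001101001011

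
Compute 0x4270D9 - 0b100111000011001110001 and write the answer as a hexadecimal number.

0x2EEA68

0b100111000011001110001 = 0x138671 in hexadecimal.
Subtract column by column in base 16:
  9-1 → 8
  D-7 → 6
  0-6 → A (borrow)
  7-8-1 → E (borrow)
  2-3-1 → E (borrow)
  4-1-1 → 2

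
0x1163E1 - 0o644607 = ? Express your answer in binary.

0b11100001101001011010

0x1163E1 = 0b100010110001111100001 in binary.
0o644607 = 0b110100100110000111 in binary.
Subtract column by column in base 2:
  1-1 → 0
  0-1 → 1 (borrow)
  0-1-1 → 0 (borrow)
  0-0-1 → 1 (borrow)
  0-0-1 → 1 (borrow)
  1-0-1 → 0
  1-0 → 1
  1-1 → 0
  1-1 → 0
  1-0 → 1
  0-0 → 0
  0-1 → 1 (borrow)
  0-0-1 → 1 (borrow)
  1-0-1 → 0
  1-1 → 0
  0-0 → 0
  1-1 → 0
  0-1 → 1 (borrow)
  0-0-1 → 1 (borrow)
  0-0-1 → 1 (borrow)
  1-0-1 → 0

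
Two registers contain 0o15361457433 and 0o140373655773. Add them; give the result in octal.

Add column by column in base 8, right to left:
  3+3 = 6
  3+7 = 2 carry 1
  4+7+1 = 4 carry 1
  7+5+1 = 5 carry 1
  5+5+1 = 3 carry 1
  4+6+1 = 3 carry 1
  1+3+1 = 5
  6+7 = 5 carry 1
  3+3+1 = 7
  5+0 = 5
  1+4 = 5
  0+1 = 1

0o155755335426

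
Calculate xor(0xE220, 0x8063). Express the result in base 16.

0x6243

XOR each hex digit independently (no carries):
  E^8=6, 2^0=2, 2^6=4, 0^3=3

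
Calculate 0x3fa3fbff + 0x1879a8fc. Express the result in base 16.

Add column by column in base 16, right to left:
  f+c = b carry 1
  f+f+1 = f carry 1
  b+8+1 = 4 carry 1
  f+a+1 = a carry 1
  3+9+1 = d
  a+7 = 1 carry 1
  f+8+1 = 8 carry 1
  3+1+1 = 5

0x581da4fb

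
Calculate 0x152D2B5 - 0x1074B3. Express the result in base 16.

Subtract column by column in base 16:
  5-3 → 2
  B-B → 0
  2-4 → E (borrow)
  D-7-1 → 5
  2-0 → 2
  5-1 → 4
  1-0 → 1

0x1425E02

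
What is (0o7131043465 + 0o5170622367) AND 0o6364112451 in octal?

0o4320002050

Add column by column in base 8, right to left:
  5+7 = 4 carry 1
  6+6+1 = 5 carry 1
  4+3+1 = 0 carry 1
  3+2+1 = 6
  4+2 = 6
  0+6 = 6
  1+0 = 1
  3+7 = 2 carry 1
  1+1+1 = 3
  7+5 = 4 carry 1
  final carry 1
Sum = 0o14321666054; now AND with 0o6364112451:
  1&0=0, 4&6=4, 3&3=3, 2&6=2, 1&4=0, 6&1=0, 6&1=0, 6&2=2, 0&4=0, 5&5=5, 4&1=0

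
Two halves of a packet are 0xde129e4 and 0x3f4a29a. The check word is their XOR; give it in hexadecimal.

0xe158b7e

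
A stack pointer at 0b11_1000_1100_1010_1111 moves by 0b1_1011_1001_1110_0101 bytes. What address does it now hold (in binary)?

0b1010100011010010100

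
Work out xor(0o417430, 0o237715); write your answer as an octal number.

XOR each oct digit independently (no carries):
  4^2=6, 1^3=2, 7^7=0, 4^7=3, 3^1=2, 0^5=5

0o620325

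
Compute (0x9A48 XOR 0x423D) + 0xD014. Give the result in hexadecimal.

First 0x9A48 XOR 0x423D = 0xD875.
Add column by column in base 16, right to left:
  5+4 = 9
  7+1 = 8
  8+0 = 8
  D+D = A carry 1
  final carry 1

0x1A889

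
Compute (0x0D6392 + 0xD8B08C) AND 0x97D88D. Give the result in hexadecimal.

0x86100C

Add column by column in base 16, right to left:
  2+C = E
  9+8 = 1 carry 1
  3+0+1 = 4
  6+B = 1 carry 1
  D+8+1 = 6 carry 1
  0+D+1 = E
Sum = 0xE6141E; now AND with 0x97D88D:
  E&9=8, 6&7=6, 1&D=1, 4&8=0, 1&8=0, E&D=C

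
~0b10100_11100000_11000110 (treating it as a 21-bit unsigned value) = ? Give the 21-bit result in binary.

Invert each bit: 101001110000011000110 → 010110001111100111001.

0b010110001111100111001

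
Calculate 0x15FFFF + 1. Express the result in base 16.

The trailing 4 digits are F (max in base 16), so adding 1 cascades: they roll to 0 and the next digit up increments.

0x160000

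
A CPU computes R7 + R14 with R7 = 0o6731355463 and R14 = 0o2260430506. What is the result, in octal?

0o11212006171

Add column by column in base 8, right to left:
  3+6 = 1 carry 1
  6+0+1 = 7
  4+5 = 1 carry 1
  5+0+1 = 6
  5+3 = 0 carry 1
  3+4+1 = 0 carry 1
  1+0+1 = 2
  3+6 = 1 carry 1
  7+2+1 = 2 carry 1
  6+2+1 = 1 carry 1
  final carry 1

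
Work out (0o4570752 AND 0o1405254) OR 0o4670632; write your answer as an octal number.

0o4670672

0o4570752 AND 0o1405254 = 0o0400250.
Then OR with 0o4670632.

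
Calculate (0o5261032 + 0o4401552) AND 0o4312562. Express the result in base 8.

Add column by column in base 8, right to left:
  2+2 = 4
  3+5 = 0 carry 1
  0+5+1 = 6
  1+1 = 2
  6+0 = 6
  2+4 = 6
  5+4 = 1 carry 1
  final carry 1
Sum = 0o11662604; now AND with 0o4312562:
  1&0=0, 1&4=0, 6&3=2, 6&1=0, 2&2=2, 6&5=4, 0&6=0, 4&2=0

0o202400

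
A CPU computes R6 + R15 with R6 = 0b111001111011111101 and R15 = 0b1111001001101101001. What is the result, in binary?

0b10110011001001100110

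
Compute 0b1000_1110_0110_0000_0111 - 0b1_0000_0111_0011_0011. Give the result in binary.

Subtract column by column in base 2:
  1-1 → 0
  1-1 → 0
  1-0 → 1
  0-0 → 0
  0-1 → 1 (borrow)
  0-1-1 → 0 (borrow)
  0-0-1 → 1 (borrow)
  0-0-1 → 1 (borrow)
  0-1-1 → 0 (borrow)
  1-1-1 → 1 (borrow)
  1-1-1 → 1 (borrow)
  0-0-1 → 1 (borrow)
  0-0-1 → 1 (borrow)
  1-0-1 → 0
  1-0 → 1
  1-0 → 1
  0-1 → 1 (borrow)
  0-0-1 → 1 (borrow)
  0-0-1 → 1 (borrow)
  1-0-1 → 0

0b1111101111011010100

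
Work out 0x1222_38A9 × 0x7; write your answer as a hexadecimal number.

0x7EEF8C9F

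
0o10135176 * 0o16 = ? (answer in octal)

Multiply each base-8 digit by 14, carrying:
  6×14 = 84 → write 4 carry 10
  7×14+10 = 108 → write 4 carry 13
  1×14+13 = 27 → write 3 carry 3
  5×14+3 = 73 → write 1 carry 9
  3×14+9 = 51 → write 3 carry 6
  1×14+6 = 20 → write 4 carry 2
  0×14+2 = 2 → write 2
  1×14 = 14 → write 6 carry 1
  remaining carry: 1

0o162431344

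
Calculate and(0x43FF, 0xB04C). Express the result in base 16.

0x004C

AND each hex digit independently (no carries):
  4&B=0, 3&0=0, F&4=4, F&C=C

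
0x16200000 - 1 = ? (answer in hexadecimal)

0x161fffff

The trailing 5 digits are 0, so subtracting 1 borrows through: they become F and the next digit up decrements.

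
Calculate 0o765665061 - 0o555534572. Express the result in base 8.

0o210130267

Subtract column by column in base 8:
  1-2 → 7 (borrow)
  6-7-1 → 6 (borrow)
  0-5-1 → 2 (borrow)
  5-4-1 → 0
  6-3 → 3
  6-5 → 1
  5-5 → 0
  6-5 → 1
  7-5 → 2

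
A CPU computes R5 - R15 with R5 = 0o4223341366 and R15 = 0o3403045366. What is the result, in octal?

0o620274000

Subtract column by column in base 8:
  6-6 → 0
  6-6 → 0
  3-3 → 0
  1-5 → 4 (borrow)
  4-4-1 → 7 (borrow)
  3-0-1 → 2
  3-3 → 0
  2-0 → 2
  2-4 → 6 (borrow)
  4-3-1 → 0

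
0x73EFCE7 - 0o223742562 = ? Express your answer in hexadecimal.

0x4EF3775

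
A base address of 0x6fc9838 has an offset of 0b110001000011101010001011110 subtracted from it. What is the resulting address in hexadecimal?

0xdac3da

0b110001000011101010001011110 = 0x621d45e in hexadecimal.
Subtract column by column in base 16:
  8-e → a (borrow)
  3-5-1 → d (borrow)
  8-4-1 → 3
  9-d → c (borrow)
  c-1-1 → a
  f-2 → d
  6-6 → 0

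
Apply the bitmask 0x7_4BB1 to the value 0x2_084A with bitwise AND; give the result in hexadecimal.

AND each hex digit independently (no carries):
  2&7=2, 0&4=0, 8&B=8, 4&B=0, A&1=0

0x20800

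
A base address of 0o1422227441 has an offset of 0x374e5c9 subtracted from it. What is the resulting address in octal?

0x374e5c9 = 0o335162711 in octal.
Subtract column by column in base 8:
  1-1 → 0
  4-1 → 3
  4-7 → 5 (borrow)
  7-2-1 → 4
  2-6 → 4 (borrow)
  2-1-1 → 0
  2-5 → 5 (borrow)
  2-3-1 → 6 (borrow)
  4-3-1 → 0
  1-0 → 1

0o1065044530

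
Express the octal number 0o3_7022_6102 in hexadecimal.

0x3E12C42

Each octal digit is 3 bits: 3=011 7=111 0=000 2=010 2=010 6=110 1=001 0=000 2=010.
Group the bits into nibbles: 0011 1110 0001 0010 1100 0100 0010 → 3E12C42.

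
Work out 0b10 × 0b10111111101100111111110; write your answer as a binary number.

Multiply each base-2 digit by 2, carrying:
  0×2 = 0 → write 0
  1×2 = 2 → write 0 carry 1
  1×2+1 = 3 → write 1 carry 1
  1×2+1 = 3 → write 1 carry 1
  1×2+1 = 3 → write 1 carry 1
  1×2+1 = 3 → write 1 carry 1
  1×2+1 = 3 → write 1 carry 1
  1×2+1 = 3 → write 1 carry 1
  1×2+1 = 3 → write 1 carry 1
  0×2+1 = 1 → write 1
  0×2 = 0 → write 0
  1×2 = 2 → write 0 carry 1
  1×2+1 = 3 → write 1 carry 1
  0×2+1 = 1 → write 1
  1×2 = 2 → write 0 carry 1
  1×2+1 = 3 → write 1 carry 1
  1×2+1 = 3 → write 1 carry 1
  1×2+1 = 3 → write 1 carry 1
  1×2+1 = 3 → write 1 carry 1
  1×2+1 = 3 → write 1 carry 1
  1×2+1 = 3 → write 1 carry 1
  0×2+1 = 1 → write 1
  1×2 = 2 → write 0 carry 1
  remaining carry: 1

0b101111111011001111111100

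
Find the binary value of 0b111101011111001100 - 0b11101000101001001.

0b100000011010000011

Subtract column by column in base 2:
  0-1 → 1 (borrow)
  0-0-1 → 1 (borrow)
  1-0-1 → 0
  1-1 → 0
  0-0 → 0
  0-0 → 0
  1-1 → 0
  1-0 → 1
  1-1 → 0
  1-0 → 1
  1-0 → 1
  0-0 → 0
  1-1 → 0
  0-0 → 0
  1-1 → 0
  1-1 → 0
  1-1 → 0
  1-0 → 1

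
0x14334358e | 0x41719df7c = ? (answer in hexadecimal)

OR each hex digit independently (no carries):
  1|4=5, 4|1=5, 3|7=7, 3|1=3, 4|9=d, 3|d=f, 5|f=f, 8|7=f, e|c=e

0x5573dfffe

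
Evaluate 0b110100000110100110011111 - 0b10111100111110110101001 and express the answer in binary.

0b11100011110101111110110

Subtract column by column in base 2:
  1-1 → 0
  1-0 → 1
  1-0 → 1
  1-1 → 0
  1-0 → 1
  0-1 → 1 (borrow)
  0-0-1 → 1 (borrow)
  1-1-1 → 1 (borrow)
  1-1-1 → 1 (borrow)
  0-0-1 → 1 (borrow)
  0-1-1 → 0 (borrow)
  1-1-1 → 1 (borrow)
  0-1-1 → 0 (borrow)
  1-1-1 → 1 (borrow)
  1-1-1 → 1 (borrow)
  0-0-1 → 1 (borrow)
  0-0-1 → 1 (borrow)
  0-1-1 → 0 (borrow)
  0-1-1 → 0 (borrow)
  0-1-1 → 0 (borrow)
  1-1-1 → 1 (borrow)
  0-0-1 → 1 (borrow)
  1-1-1 → 1 (borrow)
  1-0-1 → 0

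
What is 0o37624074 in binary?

Each octal digit is 3 bits: 3=011 7=111 6=110 2=010 4=100 0=000 7=111 4=100.

0b11111110010100000111100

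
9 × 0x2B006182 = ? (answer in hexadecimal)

Multiply each base-16 digit by 9, carrying:
  2×9 = 18 → write 2 carry 1
  8×9+1 = 73 → write 9 carry 4
  1×9+4 = 13 → write D
  6×9 = 54 → write 6 carry 3
  0×9+3 = 3 → write 3
  0×9 = 0 → write 0
  B×9 = 99 → write 3 carry 6
  2×9+6 = 24 → write 8 carry 1
  remaining carry: 1

0x183036D92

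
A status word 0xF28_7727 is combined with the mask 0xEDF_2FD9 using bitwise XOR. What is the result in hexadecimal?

0x1F758FE

XOR each hex digit independently (no carries):
  F^E=1, 2^D=F, 8^F=7, 7^2=5, 7^F=8, 2^D=F, 7^9=E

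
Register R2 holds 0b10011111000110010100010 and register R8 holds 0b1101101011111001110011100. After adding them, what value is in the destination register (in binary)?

Add column by column in base 2, right to left:
  0+0 = 0
  1+0 = 1
  0+1 = 1
  0+1 = 1
  0+1 = 1
  1+0 = 1
  0+0 = 0
  1+1 = 0 carry 1
  0+1+1 = 0 carry 1
  0+1+1 = 0 carry 1
  1+0+1 = 0 carry 1
  1+0+1 = 0 carry 1
  0+1+1 = 0 carry 1
  0+1+1 = 0 carry 1
  0+1+1 = 0 carry 1
  1+1+1 = 1 carry 1
  1+1+1 = 1 carry 1
  1+0+1 = 0 carry 1
  1+1+1 = 1 carry 1
  1+0+1 = 0 carry 1
  0+1+1 = 0 carry 1
  0+1+1 = 0 carry 1
  1+0+1 = 0 carry 1
  0+1+1 = 0 carry 1
  0+1+1 = 0 carry 1
  final carry 1

0b10000001011000000000111110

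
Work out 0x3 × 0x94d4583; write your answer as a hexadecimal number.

0x1be7d089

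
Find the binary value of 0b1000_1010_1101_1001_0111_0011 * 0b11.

0b1101000001000110001011001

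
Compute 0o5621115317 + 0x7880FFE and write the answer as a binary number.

0b110101110011001010101011001101

0o5621115317 = 0b101110010001001001101011001111 in binary.
0x7880FFE = 0b111100010000000111111111110 in binary.
Add column by column in base 2, right to left:
  1+0 = 1
  1+1 = 0 carry 1
  1+1+1 = 1 carry 1
  1+1+1 = 1 carry 1
  0+1+1 = 0 carry 1
  0+1+1 = 0 carry 1
  1+1+1 = 1 carry 1
  1+1+1 = 1 carry 1
  0+1+1 = 0 carry 1
  1+1+1 = 1 carry 1
  0+1+1 = 0 carry 1
  1+1+1 = 1 carry 1
  1+0+1 = 0 carry 1
  0+0+1 = 1
  0+0 = 0
  1+0 = 1
  0+0 = 0
  0+0 = 0
  1+0 = 1
  0+1 = 1
  0+0 = 0
  0+0 = 0
  1+0 = 1
  0+1 = 1
  0+1 = 1
  1+1 = 0 carry 1
  1+1+1 = 1 carry 1
  1+0+1 = 0 carry 1
  0+0+1 = 1
  1+0 = 1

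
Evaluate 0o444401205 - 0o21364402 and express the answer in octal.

0o423014603

Subtract column by column in base 8:
  5-2 → 3
  0-0 → 0
  2-4 → 6 (borrow)
  1-4-1 → 4 (borrow)
  0-6-1 → 1 (borrow)
  4-3-1 → 0
  4-1 → 3
  4-2 → 2
  4-0 → 4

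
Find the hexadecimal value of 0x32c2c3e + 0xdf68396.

Add column by column in base 16, right to left:
  e+6 = 4 carry 1
  3+9+1 = d
  c+3 = f
  2+8 = a
  c+6 = 2 carry 1
  2+f+1 = 2 carry 1
  3+d+1 = 1 carry 1
  final carry 1

0x1122afd4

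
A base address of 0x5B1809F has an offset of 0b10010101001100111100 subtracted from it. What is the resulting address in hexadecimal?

0x5A82D63

0b10010101001100111100 = 0x9533C in hexadecimal.
Subtract column by column in base 16:
  F-C → 3
  9-3 → 6
  0-3 → D (borrow)
  8-5-1 → 2
  1-9 → 8 (borrow)
  B-0-1 → A
  5-0 → 5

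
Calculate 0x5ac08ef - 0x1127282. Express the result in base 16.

Subtract column by column in base 16:
  f-2 → d
  e-8 → 6
  8-2 → 6
  0-7 → 9 (borrow)
  c-2-1 → 9
  a-1 → 9
  5-1 → 4

0x499966d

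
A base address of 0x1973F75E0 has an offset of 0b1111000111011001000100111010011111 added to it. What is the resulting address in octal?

0o253650742177

0x1973F75E0 = 0o62717672740 in octal.
0b1111000111011001000100111010011111 = 0o170731047237 in octal.
Add column by column in base 8, right to left:
  0+7 = 7
  4+3 = 7
  7+2 = 1 carry 1
  2+7+1 = 2 carry 1
  7+4+1 = 4 carry 1
  6+0+1 = 7
  7+1 = 0 carry 1
  1+3+1 = 5
  7+7 = 6 carry 1
  2+0+1 = 3
  6+7 = 5 carry 1
  0+1+1 = 2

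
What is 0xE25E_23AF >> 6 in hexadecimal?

0x389788E

6 bits is not a whole number of base-16 digits; in binary: 11100010010111100010001110101111 >> 6 = 11100010010111100010001110.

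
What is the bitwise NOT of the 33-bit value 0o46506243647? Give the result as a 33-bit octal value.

Each oct digit d becomes 7−d:
  4→3, 6→1, 5→2, 0→7, 6→1, 2→5, 4→3, 3→4, 6→1, 4→3, 7→0

0o31271534130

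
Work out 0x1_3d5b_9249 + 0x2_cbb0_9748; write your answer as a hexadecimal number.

Add column by column in base 16, right to left:
  9+8 = 1 carry 1
  4+4+1 = 9
  2+7 = 9
  9+9 = 2 carry 1
  b+0+1 = c
  5+b = 0 carry 1
  d+b+1 = 9 carry 1
  3+c+1 = 0 carry 1
  1+2+1 = 4

0x4090c2991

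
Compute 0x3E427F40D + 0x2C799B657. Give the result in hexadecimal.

Add column by column in base 16, right to left:
  D+7 = 4 carry 1
  0+5+1 = 6
  4+6 = A
  F+B = A carry 1
  7+9+1 = 1 carry 1
  2+9+1 = C
  4+7 = B
  E+C = A carry 1
  3+2+1 = 6

0x6ABC1AA64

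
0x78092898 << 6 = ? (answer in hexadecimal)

0x1e024a2600

6 bits is not a whole number of base-16 digits; in binary: 1111000000010010010100010011000 << 6 = 1111000000010010010100010011000000000.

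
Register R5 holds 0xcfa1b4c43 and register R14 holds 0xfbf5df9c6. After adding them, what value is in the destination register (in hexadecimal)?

Add column by column in base 16, right to left:
  3+6 = 9
  4+c = 0 carry 1
  c+9+1 = 6 carry 1
  4+f+1 = 4 carry 1
  b+d+1 = 9 carry 1
  1+5+1 = 7
  a+f = 9 carry 1
  f+b+1 = b carry 1
  c+f+1 = c carry 1
  final carry 1

0x1cb9794609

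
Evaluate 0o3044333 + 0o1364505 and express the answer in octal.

Add column by column in base 8, right to left:
  3+5 = 0 carry 1
  3+0+1 = 4
  3+5 = 0 carry 1
  4+4+1 = 1 carry 1
  4+6+1 = 3 carry 1
  0+3+1 = 4
  3+1 = 4

0o4431040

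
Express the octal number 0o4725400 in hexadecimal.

0x13ab00

Each octal digit is 3 bits: 4=100 7=111 2=010 5=101 4=100 0=000 0=000.
Group the bits into nibbles: 0001 0011 1010 1011 0000 0000 → 13ab00.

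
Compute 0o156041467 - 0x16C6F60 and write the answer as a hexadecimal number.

0x4BD3D7

0o156041467 = 0x1B84337 in hexadecimal.
Subtract column by column in base 16:
  7-0 → 7
  3-6 → D (borrow)
  3-F-1 → 3 (borrow)
  4-6-1 → D (borrow)
  8-C-1 → B (borrow)
  B-6-1 → 4
  1-1 → 0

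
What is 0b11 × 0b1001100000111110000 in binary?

0b11100100010111010000

Multiply each base-2 digit by 3, carrying:
  0×3 = 0 → write 0
  0×3 = 0 → write 0
  0×3 = 0 → write 0
  0×3 = 0 → write 0
  1×3 = 3 → write 1 carry 1
  1×3+1 = 4 → write 0 carry 2
  1×3+2 = 5 → write 1 carry 2
  1×3+2 = 5 → write 1 carry 2
  1×3+2 = 5 → write 1 carry 2
  0×3+2 = 2 → write 0 carry 1
  0×3+1 = 1 → write 1
  0×3 = 0 → write 0
  0×3 = 0 → write 0
  0×3 = 0 → write 0
  1×3 = 3 → write 1 carry 1
  1×3+1 = 4 → write 0 carry 2
  0×3+2 = 2 → write 0 carry 1
  0×3+1 = 1 → write 1
  1×3 = 3 → write 1 carry 1
  remaining carry: 1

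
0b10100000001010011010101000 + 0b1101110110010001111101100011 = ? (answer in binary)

Add column by column in base 2, right to left:
  0+1 = 1
  0+1 = 1
  0+0 = 0
  1+0 = 1
  0+0 = 0
  1+1 = 0 carry 1
  0+1+1 = 0 carry 1
  1+0+1 = 0 carry 1
  0+1+1 = 0 carry 1
  1+1+1 = 1 carry 1
  1+1+1 = 1 carry 1
  0+1+1 = 0 carry 1
  0+1+1 = 0 carry 1
  1+0+1 = 0 carry 1
  0+0+1 = 1
  1+0 = 1
  0+1 = 1
  0+0 = 0
  0+0 = 0
  0+1 = 1
  0+1 = 1
  0+0 = 0
  0+1 = 1
  1+1 = 0 carry 1
  0+1+1 = 0 carry 1
  1+0+1 = 0 carry 1
  0+1+1 = 0 carry 1
  0+1+1 = 0 carry 1
  final carry 1

0b10000010110011100011000001011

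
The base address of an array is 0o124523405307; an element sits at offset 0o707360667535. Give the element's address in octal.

0o1034104275044

Add column by column in base 8, right to left:
  7+5 = 4 carry 1
  0+3+1 = 4
  3+5 = 0 carry 1
  5+7+1 = 5 carry 1
  0+6+1 = 7
  4+6 = 2 carry 1
  3+0+1 = 4
  2+6 = 0 carry 1
  5+3+1 = 1 carry 1
  4+7+1 = 4 carry 1
  2+0+1 = 3
  1+7 = 0 carry 1
  final carry 1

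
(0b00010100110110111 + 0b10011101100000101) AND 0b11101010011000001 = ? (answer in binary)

Add column by column in base 2, right to left:
  1+1 = 0 carry 1
  1+0+1 = 0 carry 1
  1+1+1 = 1 carry 1
  0+0+1 = 1
  1+0 = 1
  1+0 = 1
  0+0 = 0
  1+0 = 1
  1+1 = 0 carry 1
  0+1+1 = 0 carry 1
  0+0+1 = 1
  1+1 = 0 carry 1
  0+1+1 = 0 carry 1
  1+1+1 = 1 carry 1
  0+0+1 = 1
  0+0 = 0
  0+1 = 1
Sum = 0b10110010010111100; now AND with 0b11101010011000001:
  10110010010111100
& 11101010011000001
= 10100010010000000

0b10100010010000000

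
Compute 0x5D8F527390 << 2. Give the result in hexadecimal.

2 bits is not a whole number of base-16 digits; in binary: 101110110001111010100100111001110010000 << 2 = 10111011000111101010010011100111001000000.

0x1763D49CE40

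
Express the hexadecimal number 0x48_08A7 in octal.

0o22004247

Expand each hex digit to 4 bits: 4=0100 8=1000 0=0000 8=1000 A=1010 7=0111.
Group the bits in threes: 010 010 000 000 100 010 100 111 → 22004247.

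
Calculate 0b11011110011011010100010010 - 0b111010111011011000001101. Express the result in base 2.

Subtract column by column in base 2:
  0-1 → 1 (borrow)
  1-0-1 → 0
  0-1 → 1 (borrow)
  0-1-1 → 0 (borrow)
  1-0-1 → 0
  0-0 → 0
  0-0 → 0
  0-0 → 0
  1-0 → 1
  0-1 → 1 (borrow)
  1-1-1 → 1 (borrow)
  0-0-1 → 1 (borrow)
  1-1-1 → 1 (borrow)
  1-1-1 → 1 (borrow)
  0-0-1 → 1 (borrow)
  1-1-1 → 1 (borrow)
  1-1-1 → 1 (borrow)
  0-1-1 → 0 (borrow)
  0-0-1 → 1 (borrow)
  1-1-1 → 1 (borrow)
  1-0-1 → 0
  1-1 → 0
  1-1 → 0
  0-1 → 1 (borrow)
  1-0-1 → 0
  1-0 → 1

0b10100011011111111100000101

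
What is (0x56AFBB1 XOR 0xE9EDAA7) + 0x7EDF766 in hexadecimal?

0x13E2187C

First 0x56AFBB1 XOR 0xE9EDAA7 = 0xBF42116.
Add column by column in base 16, right to left:
  6+6 = C
  1+6 = 7
  1+7 = 8
  2+F = 1 carry 1
  4+D+1 = 2 carry 1
  F+E+1 = E carry 1
  B+7+1 = 3 carry 1
  final carry 1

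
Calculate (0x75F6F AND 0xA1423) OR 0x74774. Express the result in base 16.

0x75F6F AND 0xA1423 = 0x21423.
Then OR with 0x74774.

0x75777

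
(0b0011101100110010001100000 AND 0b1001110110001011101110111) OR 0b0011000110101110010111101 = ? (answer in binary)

0b0011101100110010001100000 AND 0b1001110110001011101110111 = 0b0001100100000010001100000.
Then OR with 0b0011000110101110010111101.

0b11100110101110011111101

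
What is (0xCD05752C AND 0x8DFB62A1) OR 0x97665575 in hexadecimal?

0x9F677575

0xCD05752C AND 0x8DFB62A1 = 0x8D016020.
Then OR with 0x97665575.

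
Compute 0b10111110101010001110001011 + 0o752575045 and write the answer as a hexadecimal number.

0xaa59db0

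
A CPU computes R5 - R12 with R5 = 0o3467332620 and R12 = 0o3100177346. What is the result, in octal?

0o367133252

Subtract column by column in base 8:
  0-6 → 2 (borrow)
  2-4-1 → 5 (borrow)
  6-3-1 → 2
  2-7 → 3 (borrow)
  3-7-1 → 3 (borrow)
  3-1-1 → 1
  7-0 → 7
  6-0 → 6
  4-1 → 3
  3-3 → 0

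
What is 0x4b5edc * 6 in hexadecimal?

0x1c43928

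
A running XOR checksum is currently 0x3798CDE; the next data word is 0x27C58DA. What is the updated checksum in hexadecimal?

0x105D404

XOR each hex digit independently (no carries):
  3^2=1, 7^7=0, 9^C=5, 8^5=D, C^8=4, D^D=0, E^A=4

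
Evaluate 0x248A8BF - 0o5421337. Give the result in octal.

0o214502740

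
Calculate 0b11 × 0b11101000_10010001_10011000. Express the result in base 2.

0b10101110011011010011001000

Multiply each base-2 digit by 3, carrying:
  0×3 = 0 → write 0
  0×3 = 0 → write 0
  0×3 = 0 → write 0
  1×3 = 3 → write 1 carry 1
  1×3+1 = 4 → write 0 carry 2
  0×3+2 = 2 → write 0 carry 1
  0×3+1 = 1 → write 1
  1×3 = 3 → write 1 carry 1
  1×3+1 = 4 → write 0 carry 2
  0×3+2 = 2 → write 0 carry 1
  0×3+1 = 1 → write 1
  0×3 = 0 → write 0
  1×3 = 3 → write 1 carry 1
  0×3+1 = 1 → write 1
  0×3 = 0 → write 0
  1×3 = 3 → write 1 carry 1
  0×3+1 = 1 → write 1
  0×3 = 0 → write 0
  0×3 = 0 → write 0
  1×3 = 3 → write 1 carry 1
  0×3+1 = 1 → write 1
  1×3 = 3 → write 1 carry 1
  1×3+1 = 4 → write 0 carry 2
  1×3+2 = 5 → write 1 carry 2
  remaining carry: 10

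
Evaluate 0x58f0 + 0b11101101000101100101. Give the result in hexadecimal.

0b11101101000101100101 = 0xed165 in hexadecimal.
Add column by column in base 16, right to left:
  0+5 = 5
  f+6 = 5 carry 1
  8+1+1 = a
  5+d = 2 carry 1
  0+e+1 = f

0xf2a55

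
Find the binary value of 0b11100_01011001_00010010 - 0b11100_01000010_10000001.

Subtract column by column in base 2:
  0-1 → 1 (borrow)
  1-0-1 → 0
  0-0 → 0
  0-0 → 0
  1-0 → 1
  0-0 → 0
  0-0 → 0
  0-1 → 1 (borrow)
  1-0-1 → 0
  0-1 → 1 (borrow)
  0-0-1 → 1 (borrow)
  1-0-1 → 0
  1-0 → 1
  0-0 → 0
  1-1 → 0
  0-0 → 0
  0-0 → 0
  0-0 → 0
  1-1 → 0
  1-1 → 0
  1-1 → 0

0b1011010010001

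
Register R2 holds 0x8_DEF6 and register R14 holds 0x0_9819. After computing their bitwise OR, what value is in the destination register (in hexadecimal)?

OR each hex digit independently (no carries):
  8|0=8, D|9=D, E|8=E, F|1=F, 6|9=F

0x8DEFF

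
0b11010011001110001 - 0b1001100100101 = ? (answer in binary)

Subtract column by column in base 2:
  1-1 → 0
  0-0 → 0
  0-1 → 1 (borrow)
  0-0-1 → 1 (borrow)
  1-0-1 → 0
  1-1 → 0
  1-0 → 1
  0-0 → 0
  0-1 → 1 (borrow)
  1-1-1 → 1 (borrow)
  1-0-1 → 0
  0-0 → 0
  0-1 → 1 (borrow)
  1-0-1 → 0
  0-0 → 0
  1-0 → 1
  1-0 → 1

0b11001001101001100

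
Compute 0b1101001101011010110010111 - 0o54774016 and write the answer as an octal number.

0o74536611

0b1101001101011010110010111 = 0o151532627 in octal.
Subtract column by column in base 8:
  7-6 → 1
  2-1 → 1
  6-0 → 6
  2-4 → 6 (borrow)
  3-7-1 → 3 (borrow)
  5-7-1 → 5 (borrow)
  1-4-1 → 4 (borrow)
  5-5-1 → 7 (borrow)
  1-0-1 → 0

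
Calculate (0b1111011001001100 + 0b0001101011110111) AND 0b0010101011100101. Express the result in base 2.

0b1000001

Add column by column in base 2, right to left:
  0+1 = 1
  0+1 = 1
  1+1 = 0 carry 1
  1+0+1 = 0 carry 1
  0+1+1 = 0 carry 1
  0+1+1 = 0 carry 1
  1+1+1 = 1 carry 1
  0+1+1 = 0 carry 1
  0+0+1 = 1
  1+1 = 0 carry 1
  1+0+1 = 0 carry 1
  0+1+1 = 0 carry 1
  1+1+1 = 1 carry 1
  1+0+1 = 0 carry 1
  1+0+1 = 0 carry 1
  1+0+1 = 0 carry 1
  final carry 1
Sum = 0b10001000101000011; now AND with 0b0010101011100101:
  10001000101000011
& 00010101011100101
= 00000000001000001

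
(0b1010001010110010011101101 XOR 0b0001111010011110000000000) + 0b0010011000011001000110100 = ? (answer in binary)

0b1110001001000101100100001

First 0b1010001010110010011101101 XOR 0b0001111010011110000000000 = 0b1011110000101100011101101.
Add column by column in base 2, right to left:
  1+0 = 1
  0+0 = 0
  1+1 = 0 carry 1
  1+0+1 = 0 carry 1
  0+1+1 = 0 carry 1
  1+1+1 = 1 carry 1
  1+0+1 = 0 carry 1
  1+0+1 = 0 carry 1
  0+0+1 = 1
  0+1 = 1
  0+0 = 0
  1+0 = 1
  1+1 = 0 carry 1
  0+1+1 = 0 carry 1
  1+0+1 = 0 carry 1
  0+0+1 = 1
  0+0 = 0
  0+0 = 0
  0+1 = 1
  1+1 = 0 carry 1
  1+0+1 = 0 carry 1
  1+0+1 = 0 carry 1
  1+1+1 = 1 carry 1
  0+0+1 = 1
  1+0 = 1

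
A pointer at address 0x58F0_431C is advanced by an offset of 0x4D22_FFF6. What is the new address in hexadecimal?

Add column by column in base 16, right to left:
  C+6 = 2 carry 1
  1+F+1 = 1 carry 1
  3+F+1 = 3 carry 1
  4+F+1 = 4 carry 1
  0+2+1 = 3
  F+2 = 1 carry 1
  8+D+1 = 6 carry 1
  5+4+1 = A

0xA6134312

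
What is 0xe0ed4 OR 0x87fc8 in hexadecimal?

0xe7fdc

OR each hex digit independently (no carries):
  e|8=e, 0|7=7, e|f=f, d|c=d, 4|8=c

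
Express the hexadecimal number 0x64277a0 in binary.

0b110010000100111011110100000

Expand each hex digit to 4 bits: 6=0110 4=0100 2=0010 7=0111 7=0111 a=1010 0=0000.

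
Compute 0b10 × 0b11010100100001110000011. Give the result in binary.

Multiply each base-2 digit by 2, carrying:
  1×2 = 2 → write 0 carry 1
  1×2+1 = 3 → write 1 carry 1
  0×2+1 = 1 → write 1
  0×2 = 0 → write 0
  0×2 = 0 → write 0
  0×2 = 0 → write 0
  0×2 = 0 → write 0
  1×2 = 2 → write 0 carry 1
  1×2+1 = 3 → write 1 carry 1
  1×2+1 = 3 → write 1 carry 1
  0×2+1 = 1 → write 1
  0×2 = 0 → write 0
  0×2 = 0 → write 0
  0×2 = 0 → write 0
  1×2 = 2 → write 0 carry 1
  0×2+1 = 1 → write 1
  0×2 = 0 → write 0
  1×2 = 2 → write 0 carry 1
  0×2+1 = 1 → write 1
  1×2 = 2 → write 0 carry 1
  0×2+1 = 1 → write 1
  1×2 = 2 → write 0 carry 1
  1×2+1 = 3 → write 1 carry 1
  remaining carry: 1

0b110101001000011100000110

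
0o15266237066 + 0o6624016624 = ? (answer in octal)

Add column by column in base 8, right to left:
  6+4 = 2 carry 1
  6+2+1 = 1 carry 1
  0+6+1 = 7
  7+6 = 5 carry 1
  3+1+1 = 5
  2+0 = 2
  6+4 = 2 carry 1
  6+2+1 = 1 carry 1
  2+6+1 = 1 carry 1
  5+6+1 = 4 carry 1
  1+0+1 = 2

0o24112255712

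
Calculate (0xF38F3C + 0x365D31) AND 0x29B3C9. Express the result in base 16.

0x29A049

Add column by column in base 16, right to left:
  C+1 = D
  3+3 = 6
  F+D = C carry 1
  8+5+1 = E
  3+6 = 9
  F+3 = 2 carry 1
  final carry 1
Sum = 0x129EC6D; now AND with 0x29B3C9:
  1&0=0, 2&2=2, 9&9=9, E&B=A, C&3=0, 6&C=4, D&9=9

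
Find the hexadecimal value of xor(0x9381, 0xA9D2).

XOR each hex digit independently (no carries):
  9^A=3, 3^9=A, 8^D=5, 1^2=3

0x3A53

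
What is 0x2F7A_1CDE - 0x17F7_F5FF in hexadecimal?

0x178226DF

Subtract column by column in base 16:
  E-F → F (borrow)
  D-F-1 → D (borrow)
  C-5-1 → 6
  1-F → 2 (borrow)
  A-7-1 → 2
  7-F → 8 (borrow)
  F-7-1 → 7
  2-1 → 1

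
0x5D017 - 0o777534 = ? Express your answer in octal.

0o350273

0x5D017 = 0o1350027 in octal.
Subtract column by column in base 8:
  7-4 → 3
  2-3 → 7 (borrow)
  0-5-1 → 2 (borrow)
  0-7-1 → 0 (borrow)
  5-7-1 → 5 (borrow)
  3-7-1 → 3 (borrow)
  1-0-1 → 0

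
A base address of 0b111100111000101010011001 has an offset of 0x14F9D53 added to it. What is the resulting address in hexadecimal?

0x24327EC

0b111100111000101010011001 = 0xF38A99 in hexadecimal.
Add column by column in base 16, right to left:
  9+3 = C
  9+5 = E
  A+D = 7 carry 1
  8+9+1 = 2 carry 1
  3+F+1 = 3 carry 1
  F+4+1 = 4 carry 1
  0+1+1 = 2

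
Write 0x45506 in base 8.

0o1052406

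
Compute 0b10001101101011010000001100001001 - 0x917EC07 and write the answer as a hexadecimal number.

0b10001101101011010000001100001001 = 0x8DAD0309 in hexadecimal.
Subtract column by column in base 16:
  9-7 → 2
  0-0 → 0
  3-C → 7 (borrow)
  0-E-1 → 1 (borrow)
  D-7-1 → 5
  A-1 → 9
  D-9 → 4
  8-0 → 8

0x84951702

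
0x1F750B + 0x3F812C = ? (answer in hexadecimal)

0x5EF637

Add column by column in base 16, right to left:
  B+C = 7 carry 1
  0+2+1 = 3
  5+1 = 6
  7+8 = F
  F+F = E carry 1
  1+3+1 = 5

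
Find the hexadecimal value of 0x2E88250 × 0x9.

0x1A2C94D0

Multiply each base-16 digit by 9, carrying:
  0×9 = 0 → write 0
  5×9 = 45 → write D carry 2
  2×9+2 = 20 → write 4 carry 1
  8×9+1 = 73 → write 9 carry 4
  8×9+4 = 76 → write C carry 4
  E×9+4 = 130 → write 2 carry 8
  2×9+8 = 26 → write A carry 1
  remaining carry: 1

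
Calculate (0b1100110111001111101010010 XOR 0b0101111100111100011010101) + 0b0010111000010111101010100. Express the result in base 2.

0b1100000100001011011011011

First 0b1100110111001111101010010 XOR 0b0101111100111100011010101 = 0b1001001011110011110000111.
Add column by column in base 2, right to left:
  1+0 = 1
  1+0 = 1
  1+1 = 0 carry 1
  0+0+1 = 1
  0+1 = 1
  0+0 = 0
  0+1 = 1
  1+0 = 1
  1+1 = 0 carry 1
  1+1+1 = 1 carry 1
  1+1+1 = 1 carry 1
  0+1+1 = 0 carry 1
  0+0+1 = 1
  1+1 = 0 carry 1
  1+0+1 = 0 carry 1
  1+0+1 = 0 carry 1
  1+0+1 = 0 carry 1
  0+0+1 = 1
  1+1 = 0 carry 1
  0+1+1 = 0 carry 1
  0+1+1 = 0 carry 1
  1+0+1 = 0 carry 1
  0+1+1 = 0 carry 1
  0+0+1 = 1
  1+0 = 1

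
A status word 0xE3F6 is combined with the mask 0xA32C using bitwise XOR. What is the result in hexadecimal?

XOR each hex digit independently (no carries):
  E^A=4, 3^3=0, F^2=D, 6^C=A

0x40DA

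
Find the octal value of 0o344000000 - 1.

0o343777777

The trailing 6 digits are 0, so subtracting 1 borrows through: they become 7 and the next digit up decrements.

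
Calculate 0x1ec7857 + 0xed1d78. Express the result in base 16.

0x2d995cf

Add column by column in base 16, right to left:
  7+8 = f
  5+7 = c
  8+d = 5 carry 1
  7+1+1 = 9
  c+d = 9 carry 1
  e+e+1 = d carry 1
  1+0+1 = 2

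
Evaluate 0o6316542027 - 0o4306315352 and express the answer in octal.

Subtract column by column in base 8:
  7-2 → 5
  2-5 → 5 (borrow)
  0-3-1 → 4 (borrow)
  2-5-1 → 4 (borrow)
  4-1-1 → 2
  5-3 → 2
  6-6 → 0
  1-0 → 1
  3-3 → 0
  6-4 → 2

0o2010224455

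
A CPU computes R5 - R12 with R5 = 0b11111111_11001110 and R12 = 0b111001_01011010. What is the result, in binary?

Subtract column by column in base 2:
  0-0 → 0
  1-1 → 0
  1-0 → 1
  1-1 → 0
  0-1 → 1 (borrow)
  0-0-1 → 1 (borrow)
  1-1-1 → 1 (borrow)
  1-0-1 → 0
  1-1 → 0
  1-0 → 1
  1-0 → 1
  1-1 → 0
  1-1 → 0
  1-1 → 0
  1-0 → 1
  1-0 → 1

0b1100011001110100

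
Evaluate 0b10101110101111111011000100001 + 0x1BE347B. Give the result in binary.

0x1BE347B = 0b1101111100011010001111011 in binary.
Add column by column in base 2, right to left:
  1+1 = 0 carry 1
  0+1+1 = 0 carry 1
  0+0+1 = 1
  0+1 = 1
  0+1 = 1
  1+1 = 0 carry 1
  0+1+1 = 0 carry 1
  0+0+1 = 1
  0+0 = 0
  1+0 = 1
  1+1 = 0 carry 1
  0+0+1 = 1
  1+1 = 0 carry 1
  1+1+1 = 1 carry 1
  1+0+1 = 0 carry 1
  1+0+1 = 0 carry 1
  1+0+1 = 0 carry 1
  1+1+1 = 1 carry 1
  1+1+1 = 1 carry 1
  0+1+1 = 0 carry 1
  1+1+1 = 1 carry 1
  0+1+1 = 0 carry 1
  1+0+1 = 0 carry 1
  1+1+1 = 1 carry 1
  1+1+1 = 1 carry 1
  0+0+1 = 1
  1+0 = 1
  0+0 = 0
  1+0 = 1

0b10111100101100010101010011100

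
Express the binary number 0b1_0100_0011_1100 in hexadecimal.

0x143c

Group the bits into nibbles: 0001 0100 0011 1100 → 143c.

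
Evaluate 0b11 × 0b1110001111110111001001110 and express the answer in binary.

Multiply each base-2 digit by 3, carrying:
  0×3 = 0 → write 0
  1×3 = 3 → write 1 carry 1
  1×3+1 = 4 → write 0 carry 2
  1×3+2 = 5 → write 1 carry 2
  0×3+2 = 2 → write 0 carry 1
  0×3+1 = 1 → write 1
  1×3 = 3 → write 1 carry 1
  0×3+1 = 1 → write 1
  0×3 = 0 → write 0
  1×3 = 3 → write 1 carry 1
  1×3+1 = 4 → write 0 carry 2
  1×3+2 = 5 → write 1 carry 2
  0×3+2 = 2 → write 0 carry 1
  1×3+1 = 4 → write 0 carry 2
  1×3+2 = 5 → write 1 carry 2
  1×3+2 = 5 → write 1 carry 2
  1×3+2 = 5 → write 1 carry 2
  1×3+2 = 5 → write 1 carry 2
  1×3+2 = 5 → write 1 carry 2
  0×3+2 = 2 → write 0 carry 1
  0×3+1 = 1 → write 1
  0×3 = 0 → write 0
  1×3 = 3 → write 1 carry 1
  1×3+1 = 4 → write 0 carry 2
  1×3+2 = 5 → write 1 carry 2
  remaining carry: 10

0b101010101111100101011101010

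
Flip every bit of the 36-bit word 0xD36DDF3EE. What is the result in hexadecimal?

Each hex digit d becomes F−d:
  D→2, 3→C, 6→9, D→2, D→2, F→0, 3→C, E→1, E→1

0x2C9220C11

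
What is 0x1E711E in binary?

Expand each hex digit to 4 bits: 1=0001 E=1110 7=0111 1=0001 1=0001 E=1110.

0b111100111000100011110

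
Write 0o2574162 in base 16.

Each octal digit is 3 bits: 2=010 5=101 7=111 4=100 1=001 6=110 2=010.
Group the bits into nibbles: 1010 1111 1000 0111 0010 → AF872.

0xAF872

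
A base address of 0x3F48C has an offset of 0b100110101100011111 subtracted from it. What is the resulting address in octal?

0x3F48C = 0o772214 in octal.
0b100110101100011111 = 0o465437 in octal.
Subtract column by column in base 8:
  4-7 → 5 (borrow)
  1-3-1 → 5 (borrow)
  2-4-1 → 5 (borrow)
  2-5-1 → 4 (borrow)
  7-6-1 → 0
  7-4 → 3

0o304555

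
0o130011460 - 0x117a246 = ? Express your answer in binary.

0b10010000111000011101010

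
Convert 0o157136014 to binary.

Each octal digit is 3 bits: 1=001 5=101 7=111 1=001 3=011 6=110 0=000 1=001 4=100.

0b1101111001011110000001100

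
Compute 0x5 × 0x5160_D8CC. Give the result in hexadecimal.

Multiply each base-16 digit by 5, carrying:
  C×5 = 60 → write C carry 3
  C×5+3 = 63 → write F carry 3
  8×5+3 = 43 → write B carry 2
  D×5+2 = 67 → write 3 carry 4
  0×5+4 = 4 → write 4
  6×5 = 30 → write E carry 1
  1×5+1 = 6 → write 6
  5×5 = 25 → write 9 carry 1
  remaining carry: 1

0x196E43BFC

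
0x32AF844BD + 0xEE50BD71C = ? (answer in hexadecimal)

0x1210041BD9

Add column by column in base 16, right to left:
  D+C = 9 carry 1
  B+1+1 = D
  4+7 = B
  4+D = 1 carry 1
  8+B+1 = 4 carry 1
  F+0+1 = 0 carry 1
  A+5+1 = 0 carry 1
  2+E+1 = 1 carry 1
  3+E+1 = 2 carry 1
  final carry 1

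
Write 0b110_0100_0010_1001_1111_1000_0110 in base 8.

Group the bits in threes: 110 010 000 101 001 111 110 000 110 → 620517606.

0o620517606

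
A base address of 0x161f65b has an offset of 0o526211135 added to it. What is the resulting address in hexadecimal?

0x6bb08b8

0o526211135 = 0x559125d in hexadecimal.
Add column by column in base 16, right to left:
  b+d = 8 carry 1
  5+5+1 = b
  6+2 = 8
  f+1 = 0 carry 1
  1+9+1 = b
  6+5 = b
  1+5 = 6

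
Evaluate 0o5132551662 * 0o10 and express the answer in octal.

Multiply each base-8 digit by 8, carrying:
  2×8 = 16 → write 0 carry 2
  6×8+2 = 50 → write 2 carry 6
  6×8+6 = 54 → write 6 carry 6
  1×8+6 = 14 → write 6 carry 1
  5×8+1 = 41 → write 1 carry 5
  5×8+5 = 45 → write 5 carry 5
  2×8+5 = 21 → write 5 carry 2
  3×8+2 = 26 → write 2 carry 3
  1×8+3 = 11 → write 3 carry 1
  5×8+1 = 41 → write 1 carry 5
  remaining carry: 5

0o51325516620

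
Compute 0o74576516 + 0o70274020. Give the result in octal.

0o165072536

Add column by column in base 8, right to left:
  6+0 = 6
  1+2 = 3
  5+0 = 5
  6+4 = 2 carry 1
  7+7+1 = 7 carry 1
  5+2+1 = 0 carry 1
  4+0+1 = 5
  7+7 = 6 carry 1
  final carry 1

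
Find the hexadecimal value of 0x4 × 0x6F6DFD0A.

0x1BDB7F428

Multiply each base-16 digit by 4, carrying:
  A×4 = 40 → write 8 carry 2
  0×4+2 = 2 → write 2
  D×4 = 52 → write 4 carry 3
  F×4+3 = 63 → write F carry 3
  D×4+3 = 55 → write 7 carry 3
  6×4+3 = 27 → write B carry 1
  F×4+1 = 61 → write D carry 3
  6×4+3 = 27 → write B carry 1
  remaining carry: 1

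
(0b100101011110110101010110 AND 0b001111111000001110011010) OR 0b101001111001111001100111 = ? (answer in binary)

0b100101011110110101010110 AND 0b001111111000001110011010 = 0b000101011000000100010010.
Then OR with 0b101001111001111001100111.

0b101101111001111101110111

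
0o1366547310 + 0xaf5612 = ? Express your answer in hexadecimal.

0o1366547310 = 0xbdacec8 in hexadecimal.
Add column by column in base 16, right to left:
  8+2 = a
  c+1 = d
  e+6 = 4 carry 1
  c+5+1 = 2 carry 1
  a+f+1 = a carry 1
  d+a+1 = 8 carry 1
  b+0+1 = c

0xc8a24da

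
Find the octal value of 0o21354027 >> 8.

0o42730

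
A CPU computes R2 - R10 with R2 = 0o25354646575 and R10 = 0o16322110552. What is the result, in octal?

0o7032536023

Subtract column by column in base 8:
  5-2 → 3
  7-5 → 2
  5-5 → 0
  6-0 → 6
  4-1 → 3
  6-1 → 5
  4-2 → 2
  5-2 → 3
  3-3 → 0
  5-6 → 7 (borrow)
  2-1-1 → 0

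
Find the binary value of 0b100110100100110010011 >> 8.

Right shift by 8: drop the 8 least-significant bits.

0b1001101001001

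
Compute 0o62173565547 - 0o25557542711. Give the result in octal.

Subtract column by column in base 8:
  7-1 → 6
  4-1 → 3
  5-7 → 6 (borrow)
  5-2-1 → 2
  6-4 → 2
  5-5 → 0
  3-7 → 4 (borrow)
  7-5-1 → 1
  1-5 → 4 (borrow)
  2-5-1 → 4 (borrow)
  6-2-1 → 3

0o34414022636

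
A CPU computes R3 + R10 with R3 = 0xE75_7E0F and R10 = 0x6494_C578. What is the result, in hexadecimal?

Add column by column in base 16, right to left:
  F+8 = 7 carry 1
  0+7+1 = 8
  E+5 = 3 carry 1
  7+C+1 = 4 carry 1
  5+4+1 = A
  7+9 = 0 carry 1
  E+4+1 = 3 carry 1
  0+6+1 = 7

0x730A4387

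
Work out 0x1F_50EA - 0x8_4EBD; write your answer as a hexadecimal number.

0x17022D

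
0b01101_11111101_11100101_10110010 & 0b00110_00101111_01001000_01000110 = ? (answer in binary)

0b00100001011010100000000000010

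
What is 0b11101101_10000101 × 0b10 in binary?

0b11101101100001010

Multiply each base-2 digit by 2, carrying:
  1×2 = 2 → write 0 carry 1
  0×2+1 = 1 → write 1
  1×2 = 2 → write 0 carry 1
  0×2+1 = 1 → write 1
  0×2 = 0 → write 0
  0×2 = 0 → write 0
  0×2 = 0 → write 0
  1×2 = 2 → write 0 carry 1
  1×2+1 = 3 → write 1 carry 1
  0×2+1 = 1 → write 1
  1×2 = 2 → write 0 carry 1
  1×2+1 = 3 → write 1 carry 1
  0×2+1 = 1 → write 1
  1×2 = 2 → write 0 carry 1
  1×2+1 = 3 → write 1 carry 1
  1×2+1 = 3 → write 1 carry 1
  remaining carry: 1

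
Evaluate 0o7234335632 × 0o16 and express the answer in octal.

0o146216041154

Multiply each base-8 digit by 14, carrying:
  2×14 = 28 → write 4 carry 3
  3×14+3 = 45 → write 5 carry 5
  6×14+5 = 89 → write 1 carry 11
  5×14+11 = 81 → write 1 carry 10
  3×14+10 = 52 → write 4 carry 6
  3×14+6 = 48 → write 0 carry 6
  4×14+6 = 62 → write 6 carry 7
  3×14+7 = 49 → write 1 carry 6
  2×14+6 = 34 → write 2 carry 4
  7×14+4 = 102 → write 6 carry 12
  remaining carry: 14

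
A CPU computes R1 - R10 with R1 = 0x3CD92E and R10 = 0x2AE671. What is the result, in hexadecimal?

Subtract column by column in base 16:
  E-1 → D
  2-7 → B (borrow)
  9-6-1 → 2
  D-E → F (borrow)
  C-A-1 → 1
  3-2 → 1

0x11F2BD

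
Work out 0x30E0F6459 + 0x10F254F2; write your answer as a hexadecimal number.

0x31F01B94B

Add column by column in base 16, right to left:
  9+2 = B
  5+F = 4 carry 1
  4+4+1 = 9
  6+5 = B
  F+2 = 1 carry 1
  0+F+1 = 0 carry 1
  E+0+1 = F
  0+1 = 1
  3+0 = 3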